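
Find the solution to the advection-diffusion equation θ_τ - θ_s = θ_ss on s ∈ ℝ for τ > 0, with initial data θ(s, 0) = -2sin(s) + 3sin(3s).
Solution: Moving frame: η = s + τ, σ = τ, θ = u(η,σ), so θ_τ = u_σ + u_η and θ_ss = u_ηη.
Hence θ_τ - θ_s = u_σ and the PDE becomes the heat equation u_σ = u_ηη on η ∈ ℝ.
Initial data: u(η,0) = θ(η,0) = -2sin(η) + 3sin(3η). Each mode sin(nη) decays as exp(-n²σ) on ℝ, so u(η,σ) = Σ c_n exp(-n²σ) sin(nη) with c_1=-2, c_3=3: u(η,σ) = -2exp(-σ)sin(η) + 3exp(-9σ)sin(3η).
Substituting back: θ(s,τ) = u(s + τ, τ).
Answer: θ(s, τ) = -2exp(-τ)sin(s + τ) + 3exp(-9τ)sin(3s + 3τ)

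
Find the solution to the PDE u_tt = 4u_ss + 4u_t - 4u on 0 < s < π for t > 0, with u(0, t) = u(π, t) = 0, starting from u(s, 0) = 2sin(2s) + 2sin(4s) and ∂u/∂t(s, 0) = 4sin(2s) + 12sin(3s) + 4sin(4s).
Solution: Substitute u = exp(2t)w.
Then u_t = exp(2t)(w_t + 2w), u_tt = exp(2t)(w_tt + 4w_t + 4w), u_ss = exp(2t)w_ss; substituting and dividing by exp(2t), the lower-order terms cancel: w_tt = 4w_ss (standard wave equation).
Data for w: w(s,0) = u(s,0) = 2sin(2s) + 2sin(4s); w_t(s,0) = u_t(s,0) - 2u(s,0) = 12sin(3s). The boundary conditions carry over: w(0,t) = w(π,t) = 0.
Separating variables: w = Σ [A_n cos(ω_n t) + B_n sin(ω_n t)] sin(ns), ω_n = 2n. From ICs (B_n = velocity coefficient / ω_n): A_2=2, A_4=2, B_3=2.
So w(s,t) = 2sin(2s)cos(4t) + 2sin(3s)sin(6t) + 2sin(4s)cos(8t), and u(s,t) = exp(2t)w(s,t).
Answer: u(s, t) = 2exp(2t)sin(2s)cos(4t) + 2exp(2t)sin(3s)sin(6t) + 2exp(2t)sin(4s)cos(8t)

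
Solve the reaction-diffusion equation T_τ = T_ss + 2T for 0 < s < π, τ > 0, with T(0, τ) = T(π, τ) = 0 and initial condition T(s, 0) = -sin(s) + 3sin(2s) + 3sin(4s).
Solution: Substitute T = exp(2τ)u.
Then T_τ = exp(2τ)(u_τ + 2u), T_ss = exp(2τ)u_ss; substituting and dividing by exp(2τ), the lower-order terms cancel: u_τ = u_ss (standard heat equation).
Data for u: u(s,0) = T(s,0) = -sin(s) + 3sin(2s) + 3sin(4s). The boundary conditions carry over: u(0,τ) = u(π,τ) = 0.
Separating variables: u = Σ c_n exp(-n²τ) sin(ns). From u(s,0) = -sin(s) + 3sin(2s) + 3sin(4s): c_1=-1, c_2=3, c_4=3.
So u(s,τ) = -exp(-τ)sin(s) + 3exp(-4τ)sin(2s) + 3exp(-16τ)sin(4s), and T(s,τ) = exp(2τ)u(s,τ).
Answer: T(s, τ) = -exp(τ)sin(s) + 3exp(-2τ)sin(2s) + 3exp(-14τ)sin(4s)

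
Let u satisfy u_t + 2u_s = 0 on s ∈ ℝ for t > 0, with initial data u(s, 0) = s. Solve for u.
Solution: By characteristics (ds/dt = 2), u(s,t) = f(s - 2t) with f = u(·, 0).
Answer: u(s, t) = s - 2t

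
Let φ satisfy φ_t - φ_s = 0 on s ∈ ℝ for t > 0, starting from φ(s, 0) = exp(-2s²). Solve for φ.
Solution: By method of characteristics (waves move left with speed 1):
Along characteristics s + t = const, φ is constant, so φ(s,t) = f(s + t) with f = φ(·, 0).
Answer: φ(s, t) = exp(-2(s + t)²)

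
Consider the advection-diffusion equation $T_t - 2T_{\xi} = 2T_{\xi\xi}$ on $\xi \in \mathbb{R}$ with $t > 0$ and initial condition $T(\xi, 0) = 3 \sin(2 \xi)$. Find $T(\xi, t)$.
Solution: Change to a moving frame: let $\eta = \xi + 2t$, $\sigma = t$ and write $T(\xi,t) = u(\eta,\sigma)$.
By the chain rule $T_t = u_{\sigma} + 2u_{\eta}$, $T_{\xi} = u_{\eta}$, $T_{\xi\xi} = u_{\eta\eta}$.
Then $T_t - 2T_{\xi} = u_{\sigma}$: the advection term cancels and the PDE becomes the heat equation $u_{\sigma} = 2u_{\eta\eta}$ on $\eta \in \mathbb{R}$.
Initial data: $u(\eta,0) = T(\eta,0) = 3 \sin(2 \eta)$.
On $\eta \in \mathbb{R}$ each mode satisfies $(\sin(n\eta))'' = -n^2 \sin(n\eta)$, so $e^{-2n^2\sigma} \sin(n\eta)$ solves the heat equation; by superposition $u(\eta,\sigma) = \sum c_n e^{-2n^2\sigma} \sin(n\eta)$.
Reading off the coefficients: $c_2=3$, so $u(\eta,\sigma) = 3 e^{-8 \sigma} \sin(2 \eta)$.
Substituting back $\eta = \xi + 2t$, $\sigma = t$: $T(\xi,t) = u(\xi + 2t, t)$.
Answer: $T(\xi, t) = 3 e^{-8 t} \sin(2 \xi + 4 t)$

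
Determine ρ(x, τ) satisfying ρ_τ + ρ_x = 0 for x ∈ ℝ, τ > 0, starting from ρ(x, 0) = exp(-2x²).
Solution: By characteristics (dx/dτ = 1), ρ(x,τ) = f(x - τ) with f = ρ(·, 0).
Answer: ρ(x, τ) = exp(-2(x - τ)²)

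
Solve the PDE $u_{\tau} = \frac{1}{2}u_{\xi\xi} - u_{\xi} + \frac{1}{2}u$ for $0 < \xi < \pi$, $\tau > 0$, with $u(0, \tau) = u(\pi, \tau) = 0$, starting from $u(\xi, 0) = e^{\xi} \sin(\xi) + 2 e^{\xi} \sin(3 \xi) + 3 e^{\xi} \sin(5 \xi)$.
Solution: Substitute $u = e^{\xi}w$.
Then $u_{\xi} = e^{\xi}(w_{\xi} + w)$, $u_{\xi\xi} = e^{\xi}(w_{\xi\xi} + 2w_{\xi} + w)$, $u_{\tau} = e^{\xi}w_{\tau}$; substituting and dividing by $e^{\xi}$, the lower-order terms cancel: $w_{\tau} = \frac{1}{2}w_{\xi\xi}$ (standard heat equation).
Data for $w$: $w(\xi,0) = e^{-\xi}u(\xi,0) = \sin(\xi) + 2 \sin(3 \xi) + 3 \sin(5 \xi)$. The boundary conditions carry over: $w(0,\tau) = w(\pi,\tau) = 0$.
Separating variables: $w = \sum c_n e^{-n^2\tau/2} \sin(n\xi)$. From $w(\xi,0) = \sin(\xi) + 2 \sin(3 \xi) + 3 \sin(5 \xi)$: $c_1=1, c_3=2, c_5=3$.
So $w(\xi,\tau) = e^{-\tau/2} \sin(\xi) + 2 e^{-9 \tau/2} \sin(3 \xi) + 3 e^{-25 \tau/2} \sin(5 \xi)$, and $u(\xi,\tau) = e^{\xi}w(\xi,\tau)$.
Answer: $u(\xi, \tau) = e^{-\tau/2} e^{\xi} \sin(\xi) + 2 e^{-9 \tau/2} e^{\xi} \sin(3 \xi) + 3 e^{-25 \tau/2} e^{\xi} \sin(5 \xi)$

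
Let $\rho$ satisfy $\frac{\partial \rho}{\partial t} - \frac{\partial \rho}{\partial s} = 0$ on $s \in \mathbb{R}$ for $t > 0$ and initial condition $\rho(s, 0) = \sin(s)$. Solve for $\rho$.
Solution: By characteristics ($ds/dt = -1$), $\rho(s,t) = f(s + t)$ with $f = \rho( \cdot , 0)$.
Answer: $\rho(s, t) = \sin(s + t)$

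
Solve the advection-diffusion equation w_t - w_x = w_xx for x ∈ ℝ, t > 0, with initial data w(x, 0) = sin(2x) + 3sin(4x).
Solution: Change to a moving frame: let η = x + t, σ = t and write w(x,t) = u(η,σ).
By the chain rule w_t = u_σ + u_η, w_x = u_η, w_xx = u_ηη.
Then w_t - w_x = u_σ: the advection term cancels and the PDE becomes the heat equation u_σ = u_ηη on η ∈ ℝ.
Initial data: u(η,0) = w(η,0) = sin(2η) + 3sin(4η).
On η ∈ ℝ each mode satisfies (sin(nη))″ = -n² sin(nη), so exp(-n²σ) sin(nη) solves the heat equation; by superposition u(η,σ) = Σ c_n exp(-n²σ) sin(nη).
Reading off the coefficients: c_2=1, c_4=3, so u(η,σ) = exp(-4σ)sin(2η) + 3exp(-16σ)sin(4η).
Substituting back η = x + t, σ = t: w(x,t) = u(x + t, t).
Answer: w(x, t) = exp(-4t)sin(2t + 2x) + 3exp(-16t)sin(4t + 4x)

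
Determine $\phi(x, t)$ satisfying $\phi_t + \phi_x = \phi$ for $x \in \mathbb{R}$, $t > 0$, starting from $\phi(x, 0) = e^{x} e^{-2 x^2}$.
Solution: Substitute $\phi = e^{x}u$, i.e. $u = e^{-x}\phi$.
By the product rule, $\phi_x = e^{x}(u_x + u)$, $\phi_t = e^{x}u_t$.
Substituting into the PDE and dividing by $e^{x}$: $u_t + (u_x + u) = u$.
The lower-order terms cancel, leaving the standard advection equation $u_t + u_x = 0$.
Initial data for $u$: $u(x,0) = e^{-x}\phi(x,0) = e^{-2 x^2}$.
Solve for $u$:
  By method of characteristics (waves move right with speed 1):
  Along characteristics $x - t =$ const, $u$ is constant, so $u(x,t) = f(x - t)$ with $f = u( \cdot , 0)$.
Hence $u(x,t) = e^{-2 (-t + x)^2}$.
Transform back: $\phi(x,t) = e^{x}u(x,t)$.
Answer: $\phi(x, t) = e^{x} e^{-2 (-t + x)^2}$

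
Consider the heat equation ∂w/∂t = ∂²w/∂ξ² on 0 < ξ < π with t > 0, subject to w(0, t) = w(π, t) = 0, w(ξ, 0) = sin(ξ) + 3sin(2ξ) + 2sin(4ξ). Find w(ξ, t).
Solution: Using separation of variables w = X(ξ)T(t):
Eigenfunctions: sin(nξ), n = 1, 2, 3, ...
General solution: w(ξ, t) = Σ c_n sin(nξ) exp(-n² t)
Matching w(ξ,0) = sin(ξ) + 3sin(2ξ) + 2sin(4ξ) term by term: c_1=1, c_2=3, c_4=2.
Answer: w(ξ, t) = exp(-t)sin(ξ) + 3exp(-4t)sin(2ξ) + 2exp(-16t)sin(4ξ)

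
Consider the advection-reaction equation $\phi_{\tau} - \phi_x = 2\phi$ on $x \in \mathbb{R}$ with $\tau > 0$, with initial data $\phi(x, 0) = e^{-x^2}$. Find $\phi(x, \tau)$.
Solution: Substitute $\phi = e^{2\tau}u$.
Then $\phi_{\tau} = e^{2\tau}(u_{\tau} + 2u)$, $\phi_x = e^{2\tau}u_x$; substituting and dividing by $e^{2\tau}$, the lower-order terms cancel: $u_{\tau} - u_x = 0$ (standard advection equation).
Data for $u$: $u(x,0) = \phi(x,0) = e^{-x^2}$.
By characteristics ($dx/d\tau = -1$), $u(x,\tau) = f(x + \tau)$ with $f = u( \cdot , 0)$.
So $u(x,\tau) = e^{-(x + \tau)^2}$, and $\phi(x,\tau) = e^{2\tau}u(x,\tau)$.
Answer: $\phi(x, \tau) = e^{2 \tau} e^{-(\tau + x)^2}$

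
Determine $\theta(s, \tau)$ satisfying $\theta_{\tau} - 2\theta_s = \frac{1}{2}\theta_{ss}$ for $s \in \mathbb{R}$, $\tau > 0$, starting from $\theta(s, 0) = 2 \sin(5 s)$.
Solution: Change to a moving frame: let $\eta = s + 2\tau$, $\sigma = \tau$ and write $\theta(s,\tau) = u(\eta,\sigma)$.
By the chain rule $\theta_{\tau} = u_{\sigma} + 2u_{\eta}$, $\theta_s = u_{\eta}$, $\theta_{ss} = u_{\eta\eta}$.
Then $\theta_{\tau} - 2\theta_s = u_{\sigma}$: the advection term cancels and the PDE becomes the heat equation $u_{\sigma} = \frac{1}{2}u_{\eta\eta}$ on $\eta \in \mathbb{R}$.
Initial data: $u(\eta,0) = \theta(\eta,0) = 2 \sin(5 \eta)$.
On $\eta \in \mathbb{R}$ each mode satisfies $(\sin(n\eta))'' = -n^2 \sin(n\eta)$, so $e^{-n^2\sigma/2} \sin(n\eta)$ solves the heat equation; by superposition $u(\eta,\sigma) = \sum c_n e^{-n^2\sigma/2} \sin(n\eta)$.
Reading off the coefficients: $c_5=2$, so $u(\eta,\sigma) = 2 e^{-25 \sigma/2} \sin(5 \eta)$.
Substituting back $\eta = s + 2\tau$, $\sigma = \tau$: $\theta(s,\tau) = u(s + 2\tau, \tau)$.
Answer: $\theta(s, \tau) = 2 e^{-25 \tau/2} \sin(10 \tau + 5 s)$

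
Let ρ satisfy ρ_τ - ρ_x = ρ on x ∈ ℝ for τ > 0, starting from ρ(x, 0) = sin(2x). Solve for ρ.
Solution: Substitute ρ = exp(τ)u, i.e. u = exp(-τ)ρ.
By the product rule, ρ_τ = exp(τ)(u_τ + u), ρ_x = exp(τ)u_x.
Substituting into the PDE and dividing by exp(τ): u_τ + u - u_x = u.
The lower-order terms cancel, leaving the standard advection equation u_τ - u_x = 0.
Initial data for u: u(x,0) = ρ(x,0) = sin(2x).
Solve for u:
  By method of characteristics (waves move left with speed 1):
  Along characteristics x + τ = const, u is constant, so u(x,τ) = f(x + τ) with f = u(·, 0).
Hence u(x,τ) = sin(2x + 2τ).
Transform back: ρ(x,τ) = exp(τ)u(x,τ).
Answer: ρ(x, τ) = exp(τ)sin(2x + 2τ)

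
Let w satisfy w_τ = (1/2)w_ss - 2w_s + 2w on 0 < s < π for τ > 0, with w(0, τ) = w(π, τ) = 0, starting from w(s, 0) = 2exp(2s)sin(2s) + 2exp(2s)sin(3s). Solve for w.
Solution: Substitute w = exp(2s)u.
Then w_s = exp(2s)(u_s + 2u), w_ss = exp(2s)(u_ss + 4u_s + 4u), w_τ = exp(2s)u_τ; substituting and dividing by exp(2s), the lower-order terms cancel: u_τ = (1/2)u_ss (standard heat equation).
Data for u: u(s,0) = exp(-2s)w(s,0) = 2sin(2s) + 2sin(3s). The boundary conditions carry over: u(0,τ) = u(π,τ) = 0.
Separating variables: u = Σ c_n exp(-n²τ/2) sin(ns). From u(s,0) = 2sin(2s) + 2sin(3s): c_2=2, c_3=2.
So u(s,τ) = 2exp(-2τ)sin(2s) + 2exp(-9τ/2)sin(3s), and w(s,τ) = exp(2s)u(s,τ).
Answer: w(s, τ) = 2exp(2s)exp(-2τ)sin(2s) + 2exp(2s)exp(-9τ/2)sin(3s)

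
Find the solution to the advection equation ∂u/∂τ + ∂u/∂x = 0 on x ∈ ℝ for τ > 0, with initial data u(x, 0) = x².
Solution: By method of characteristics (waves move right with speed 1):
Along characteristics x - τ = const, u is constant, so u(x,τ) = f(x - τ) with f = u(·, 0).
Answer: u(x, τ) = x² - 2xτ + τ²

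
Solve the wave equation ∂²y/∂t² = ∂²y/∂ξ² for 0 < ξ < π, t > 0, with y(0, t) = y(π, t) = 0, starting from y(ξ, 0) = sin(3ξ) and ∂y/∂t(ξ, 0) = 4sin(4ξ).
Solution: Using separation of variables y = X(ξ)T(t):
Eigenfunctions: sin(nξ), n = 1, 2, 3, ...
General solution: y(ξ, t) = Σ [A_n cos(n t) + B_n sin(n t)] sin(nξ)
From y(ξ,0) = sin(3ξ): A_3=1. From y_t(ξ,0) = 4sin(4ξ), using y_t(ξ,0) = Σ ω_n B_n sin(nξ) with ω_n = n: B_4 = 4/4 = 1.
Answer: y(ξ, t) = sin(4t)sin(4ξ) + sin(3ξ)cos(3t)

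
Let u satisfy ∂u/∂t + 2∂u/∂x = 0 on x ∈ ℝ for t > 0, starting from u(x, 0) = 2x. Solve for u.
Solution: By characteristics (dx/dt = 2), u(x,t) = f(x - 2t) with f = u(·, 0).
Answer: u(x, t) = -4t + 2x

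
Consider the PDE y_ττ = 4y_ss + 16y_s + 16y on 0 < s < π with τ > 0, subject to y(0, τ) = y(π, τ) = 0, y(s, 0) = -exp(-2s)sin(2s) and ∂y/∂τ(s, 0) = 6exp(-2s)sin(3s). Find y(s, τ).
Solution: Substitute y = exp(-2s)u, i.e. u = exp(2s)y.
By the product rule, y_s = exp(-2s)(u_s - 2u), y_ss = exp(-2s)(u_ss - 4u_s + 4u), y_ττ = exp(-2s)u_ττ.
Substituting into the PDE and dividing by exp(-2s): u_ττ = 4(u_ss - 4u_s + 4u) + 16(u_s - 2u) + 16u.
The lower-order terms cancel, leaving the standard wave equation u_ττ = 4u_ss.
Initial data for u: u(s,0) = exp(2s)y(s,0) = -sin(2s); u_τ(s,0) = exp(2s)y_τ(s,0) = 6sin(3s). The boundary conditions carry over: u(0,τ) = u(π,τ) = 0.
Solve for u:
  Using separation of variables u = X(s)T(τ):
  Eigenfunctions: sin(ns), n = 1, 2, 3, ...
  General solution: u(s, τ) = Σ [A_n cos(2n τ) + B_n sin(2n τ)] sin(ns)
  From u(s,0) = -sin(2s): A_2=-1. From u_τ(s,0) = 6sin(3s), using u_τ(s,0) = Σ ω_n B_n sin(ns) with ω_n = 2n: B_3 = 6/6 = 1.
Hence u(s,τ) = -sin(2s)cos(4τ) + sin(3s)sin(6τ).
Transform back: y(s,τ) = exp(-2s)u(s,τ).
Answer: y(s, τ) = -exp(-2s)sin(2s)cos(4τ) + exp(-2s)sin(3s)sin(6τ)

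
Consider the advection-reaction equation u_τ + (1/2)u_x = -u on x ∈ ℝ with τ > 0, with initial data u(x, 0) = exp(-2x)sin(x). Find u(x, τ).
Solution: Substitute u = exp(-2x)w.
Then u_x = exp(-2x)(w_x - 2w), u_τ = exp(-2x)w_τ; substituting and dividing by exp(-2x), the lower-order terms cancel: w_τ + (1/2)w_x = 0 (standard advection equation).
Data for w: w(x,0) = exp(2x)u(x,0) = sin(x).
By characteristics (dx/dτ = 1/2), w(x,τ) = f(x - (1/2)τ) with f = w(·, 0).
So w(x,τ) = sin(x - τ/2), and u(x,τ) = exp(-2x)w(x,τ).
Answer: u(x, τ) = exp(-2x)sin(x - τ/2)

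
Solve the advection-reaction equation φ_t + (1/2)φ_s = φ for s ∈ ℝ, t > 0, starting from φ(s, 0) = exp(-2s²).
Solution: Substitute φ = exp(t)u.
Then φ_t = exp(t)(u_t + u), φ_s = exp(t)u_s; substituting and dividing by exp(t), the lower-order terms cancel: u_t + (1/2)u_s = 0 (standard advection equation).
Data for u: u(s,0) = φ(s,0) = exp(-2s²).
By characteristics (ds/dt = 1/2), u(s,t) = f(s - (1/2)t) with f = u(·, 0).
So u(s,t) = exp(-2(s - t/2)²), and φ(s,t) = exp(t)u(s,t).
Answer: φ(s, t) = exp(t)exp(-2(s - t/2)²)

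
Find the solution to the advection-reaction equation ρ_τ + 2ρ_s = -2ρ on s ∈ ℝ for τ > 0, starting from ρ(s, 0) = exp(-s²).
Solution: Substitute ρ = exp(-2τ)u, i.e. u = exp(2τ)ρ.
By the product rule, ρ_τ = exp(-2τ)(u_τ - 2u), ρ_s = exp(-2τ)u_s.
Substituting into the PDE and dividing by exp(-2τ): u_τ - 2u + 2u_s = -2u.
The lower-order terms cancel, leaving the standard advection equation u_τ + 2u_s = 0.
Initial data for u: u(s,0) = ρ(s,0) = exp(-s²).
Solve for u:
  By method of characteristics (waves move right with speed 2):
  Along characteristics s - 2τ = const, u is constant, so u(s,τ) = f(s - 2τ) with f = u(·, 0).
Hence u(s,τ) = exp(-(s - 2τ)²).
Transform back: ρ(s,τ) = exp(-2τ)u(s,τ).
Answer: ρ(s, τ) = exp(-2τ)exp(-(s - 2τ)²)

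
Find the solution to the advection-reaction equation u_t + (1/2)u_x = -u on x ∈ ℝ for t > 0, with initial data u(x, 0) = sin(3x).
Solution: Substitute u = exp(-t)w, i.e. w = exp(t)u.
By the product rule, u_t = exp(-t)(w_t - w), u_x = exp(-t)w_x.
Substituting into the PDE and dividing by exp(-t): w_t - w + (1/2)w_x = -w.
The lower-order terms cancel, leaving the standard advection equation w_t + (1/2)w_x = 0.
Initial data for w: w(x,0) = u(x,0) = sin(3x).
Solve for w:
  By method of characteristics (waves move right with speed 1/2):
  Along characteristics x - (1/2)t = const, w is constant, so w(x,t) = f(x - (1/2)t) with f = w(·, 0).
Hence w(x,t) = -sin(3t/2 - 3x).
Transform back: u(x,t) = exp(-t)w(x,t).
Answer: u(x, t) = -exp(-t)sin(3t/2 - 3x)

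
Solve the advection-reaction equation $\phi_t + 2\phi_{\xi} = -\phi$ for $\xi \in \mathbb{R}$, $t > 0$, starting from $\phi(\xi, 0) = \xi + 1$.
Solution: Substitute $\phi = e^{-t}u$.
Then $\phi_t = e^{-t}(u_t - u)$, $\phi_{\xi} = e^{-t}u_{\xi}$; substituting and dividing by $e^{-t}$, the lower-order terms cancel: $u_t + 2u_{\xi} = 0$ (standard advection equation).
Data for $u$: $u(\xi,0) = \phi(\xi,0) = \xi + 1$.
By characteristics ($d\xi/dt = 2$), $u(\xi,t) = f(\xi - 2t)$ with $f = u( \cdot , 0)$.
So $u(\xi,t) = -2 t + \xi + 1$, and $\phi(\xi,t) = e^{-t}u(\xi,t)$.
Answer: $\phi(\xi, t) = \xi e^{-t} - 2 t e^{-t} + e^{-t}$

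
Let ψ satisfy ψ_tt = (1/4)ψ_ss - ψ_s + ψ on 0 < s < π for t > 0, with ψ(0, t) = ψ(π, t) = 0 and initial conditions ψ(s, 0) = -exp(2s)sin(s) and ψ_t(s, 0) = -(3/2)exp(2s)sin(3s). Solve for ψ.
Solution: Substitute ψ = exp(2s)u, i.e. u = exp(-2s)ψ.
By the product rule, ψ_s = exp(2s)(u_s + 2u), ψ_ss = exp(2s)(u_ss + 4u_s + 4u), ψ_tt = exp(2s)u_tt.
Substituting into the PDE and dividing by exp(2s): u_tt = (1/4)(u_ss + 4u_s + 4u) - (u_s + 2u) + u.
The lower-order terms cancel, leaving the standard wave equation u_tt = (1/4)u_ss.
Initial data for u: u(s,0) = exp(-2s)ψ(s,0) = -sin(s); u_t(s,0) = exp(-2s)ψ_t(s,0) = -(3/2)sin(3s). The boundary conditions carry over: u(0,t) = u(π,t) = 0.
Solve for u:
  Using separation of variables u = X(s)T(t):
  Eigenfunctions: sin(ns), n = 1, 2, 3, ...
  General solution: u(s, t) = Σ [A_n cos(n t/2) + B_n sin(n t/2)] sin(ns)
  From u(s,0) = -sin(s): A_1=-1. From u_t(s,0) = -(3/2)sin(3s), using u_t(s,0) = Σ ω_n B_n sin(ns) with ω_n = n/2: B_3 = (-3/2)/(3/2) = -1.
Hence u(s,t) = -sin(s)cos(t/2) - sin(3s)sin(3t/2).
Transform back: ψ(s,t) = exp(2s)u(s,t).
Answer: ψ(s, t) = -exp(2s)sin(s)cos(t/2) - exp(2s)sin(3s)sin(3t/2)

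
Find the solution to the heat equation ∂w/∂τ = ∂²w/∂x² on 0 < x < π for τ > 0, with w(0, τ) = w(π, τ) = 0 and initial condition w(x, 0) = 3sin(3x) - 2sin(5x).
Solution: Separating variables: w = Σ c_n exp(-n²τ) sin(nx). From w(x,0) = 3sin(3x) - 2sin(5x): c_3=3, c_5=-2.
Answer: w(x, τ) = 3exp(-9τ)sin(3x) - 2exp(-25τ)sin(5x)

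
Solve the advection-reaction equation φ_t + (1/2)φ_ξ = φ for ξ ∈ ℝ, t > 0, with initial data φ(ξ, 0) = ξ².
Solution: Substitute φ = exp(t)u.
Then φ_t = exp(t)(u_t + u), φ_ξ = exp(t)u_ξ; substituting and dividing by exp(t), the lower-order terms cancel: u_t + (1/2)u_ξ = 0 (standard advection equation).
Data for u: u(ξ,0) = φ(ξ,0) = ξ².
By characteristics (dξ/dt = 1/2), u(ξ,t) = f(ξ - (1/2)t) with f = u(·, 0).
So u(ξ,t) = (1/4)t² - tξ + ξ², and φ(ξ,t) = exp(t)u(ξ,t).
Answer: φ(ξ, t) = (1/4)t²exp(t) - tξexp(t) + ξ²exp(t)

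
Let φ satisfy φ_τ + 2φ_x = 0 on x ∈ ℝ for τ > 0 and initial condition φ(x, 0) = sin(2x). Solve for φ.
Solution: By method of characteristics (waves move right with speed 2):
Along characteristics x - 2τ = const, φ is constant, so φ(x,τ) = f(x - 2τ) with f = φ(·, 0).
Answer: φ(x, τ) = sin(2x - 4τ)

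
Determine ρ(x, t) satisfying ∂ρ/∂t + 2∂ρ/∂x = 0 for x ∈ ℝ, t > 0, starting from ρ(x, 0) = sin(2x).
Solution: By characteristics (dx/dt = 2), ρ(x,t) = f(x - 2t) with f = ρ(·, 0).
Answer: ρ(x, t) = -sin(4t - 2x)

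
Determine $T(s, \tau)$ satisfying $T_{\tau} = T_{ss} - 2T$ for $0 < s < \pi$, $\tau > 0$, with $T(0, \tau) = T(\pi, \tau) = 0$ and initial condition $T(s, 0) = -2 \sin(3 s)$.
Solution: Substitute $T = e^{-2\tau}u$.
Then $T_{\tau} = e^{-2\tau}(u_{\tau} - 2u)$, $T_{ss} = e^{-2\tau}u_{ss}$; substituting and dividing by $e^{-2\tau}$, the lower-order terms cancel: $u_{\tau} = u_{ss}$ (standard heat equation).
Data for $u$: $u(s,0) = T(s,0) = -2 \sin(3 s)$. The boundary conditions carry over: $u(0,\tau) = u(\pi,\tau) = 0$.
Separating variables: $u = \sum c_n e^{-n^2\tau} \sin(ns)$. From $u(s,0) = -2 \sin(3 s)$: $c_3=-2$.
So $u(s,\tau) = -2 e^{-9 \tau} \sin(3 s)$, and $T(s,\tau) = e^{-2\tau}u(s,\tau)$.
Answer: $T(s, \tau) = -2 e^{-11 \tau} \sin(3 s)$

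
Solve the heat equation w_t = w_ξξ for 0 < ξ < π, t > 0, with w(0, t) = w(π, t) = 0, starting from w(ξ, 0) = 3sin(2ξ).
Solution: Using separation of variables w = X(ξ)T(t):
Eigenfunctions: sin(nξ), n = 1, 2, 3, ...
General solution: w(ξ, t) = Σ c_n sin(nξ) exp(-n² t)
Matching w(ξ,0) = 3sin(2ξ) term by term: c_2=3.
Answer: w(ξ, t) = 3exp(-4t)sin(2ξ)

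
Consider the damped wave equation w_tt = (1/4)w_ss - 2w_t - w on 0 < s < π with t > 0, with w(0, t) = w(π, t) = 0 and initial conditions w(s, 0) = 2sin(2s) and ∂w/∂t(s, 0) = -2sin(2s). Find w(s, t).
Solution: Substitute w = exp(-t)u, i.e. u = exp(t)w.
By the product rule, w_t = exp(-t)(u_t - u), w_tt = exp(-t)(u_tt - 2u_t + u), w_ss = exp(-t)u_ss.
Substituting into the PDE and dividing by exp(-t): u_tt - 2u_t + u = (1/4)u_ss - 2(u_t - u) - u.
The lower-order terms cancel, leaving the standard wave equation u_tt = (1/4)u_ss.
Initial data for u: u(s,0) = w(s,0) = 2sin(2s); u_t(s,0) = w_t(s,0) + w(s,0) = 0. The boundary conditions carry over: u(0,t) = u(π,t) = 0.
Solve for u:
  Using separation of variables u = X(s)T(t):
  Eigenfunctions: sin(ns), n = 1, 2, 3, ...
  General solution: u(s, t) = Σ [A_n cos(n t/2) + B_n sin(n t/2)] sin(ns)
  From u(s,0) = 2sin(2s): A_2=2. From u_t(s,0) = 0: all B_n = 0.
Hence u(s,t) = 2sin(2s)cos(t).
Transform back: w(s,t) = exp(-t)u(s,t).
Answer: w(s, t) = 2exp(-t)sin(2s)cos(t)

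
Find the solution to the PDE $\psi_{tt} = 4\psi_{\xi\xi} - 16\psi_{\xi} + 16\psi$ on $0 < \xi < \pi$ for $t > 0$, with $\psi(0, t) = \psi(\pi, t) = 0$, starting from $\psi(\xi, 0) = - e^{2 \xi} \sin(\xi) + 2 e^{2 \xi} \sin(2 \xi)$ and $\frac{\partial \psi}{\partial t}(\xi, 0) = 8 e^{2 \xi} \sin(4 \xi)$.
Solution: Substitute $\psi = e^{2\xi}u$, i.e. $u = e^{-2\xi}\psi$.
By the product rule, $\psi_{\xi} = e^{2\xi}(u_{\xi} + 2u)$, $\psi_{\xi\xi} = e^{2\xi}(u_{\xi\xi} + 4u_{\xi} + 4u)$, $\psi_{tt} = e^{2\xi}u_{tt}$.
Substituting into the PDE and dividing by $e^{2\xi}$: $u_{tt} = 4(u_{\xi\xi} + 4u_{\xi} + 4u) - 16(u_{\xi} + 2u) + 16u$.
The lower-order terms cancel, leaving the standard wave equation $u_{tt} = 4u_{\xi\xi}$.
Initial data for $u$: $u(\xi,0) = e^{-2\xi}\psi(\xi,0) = - \sin(\xi) + 2 \sin(2 \xi)$; $u_t(\xi,0) = e^{-2\xi}\psi_t(\xi,0) = 8 \sin(4 \xi)$. The boundary conditions carry over: $u(0,t) = u(\pi,t) = 0$.
Solve for $u$:
  Using separation of variables $u = X(\xi)T(t)$:
  Eigenfunctions: $\sin(n\xi)$, $n = 1, 2, 3, \ldots$
  General solution: $u(\xi, t) = \sum [A_n \cos(2n t) + B_n \sin(2n t)] \sin(n\xi)$
  From $u(\xi,0) = - \sin(\xi) + 2 \sin(2 \xi)$: $A_1=-1, A_2=2$. From $u_t(\xi,0) = 8 \sin(4 \xi)$, using $u_t(\xi,0) = \sum \omega_n B_n \sin(n\xi)$ with $\omega_n = 2n$: $B_4 = 8/8 = 1$.
Hence $u(\xi,t) = \sin(8 t) \sin(4 \xi) - \sin(\xi) \cos(2 t) + 2 \sin(2 \xi) \cos(4 t)$.
Transform back: $\psi(\xi,t) = e^{2\xi}u(\xi,t)$.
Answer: $\psi(\xi, t) = - e^{2 \xi} \sin(\xi) \cos(2 t) + 2 e^{2 \xi} \sin(2 \xi) \cos(4 t) + e^{2 \xi} \sin(4 \xi) \sin(8 t)$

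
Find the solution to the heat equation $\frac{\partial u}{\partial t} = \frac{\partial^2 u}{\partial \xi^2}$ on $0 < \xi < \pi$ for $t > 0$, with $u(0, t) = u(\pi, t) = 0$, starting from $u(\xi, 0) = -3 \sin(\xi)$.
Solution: Separating variables: $u = \sum c_n e^{-n^2t} \sin(n\xi)$. From $u(\xi,0) = -3 \sin(\xi)$: $c_1=-3$.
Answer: $u(\xi, t) = -3 e^{-t} \sin(\xi)$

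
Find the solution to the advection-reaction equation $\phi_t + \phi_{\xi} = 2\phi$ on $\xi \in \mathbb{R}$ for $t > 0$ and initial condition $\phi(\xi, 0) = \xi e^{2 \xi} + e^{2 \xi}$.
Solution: Substitute $\phi = e^{2\xi}u$.
Then $\phi_{\xi} = e^{2\xi}(u_{\xi} + 2u)$, $\phi_t = e^{2\xi}u_t$; substituting and dividing by $e^{2\xi}$, the lower-order terms cancel: $u_t + u_{\xi} = 0$ (standard advection equation).
Data for $u$: $u(\xi,0) = e^{-2\xi}\phi(\xi,0) = \xi + 1$.
By characteristics ($d\xi/dt = 1$), $u(\xi,t) = f(\xi - t)$ with $f = u( \cdot , 0)$.
So $u(\xi,t) = - t + \xi + 1$, and $\phi(\xi,t) = e^{2\xi}u(\xi,t)$.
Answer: $\phi(\xi, t) = \xi e^{2 \xi} -  t e^{2 \xi} + e^{2 \xi}$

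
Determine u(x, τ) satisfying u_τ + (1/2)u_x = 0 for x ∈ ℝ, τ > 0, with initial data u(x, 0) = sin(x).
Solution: By method of characteristics (waves move right with speed 1/2):
Along characteristics x - (1/2)τ = const, u is constant, so u(x,τ) = f(x - (1/2)τ) with f = u(·, 0).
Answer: u(x, τ) = sin(x - τ/2)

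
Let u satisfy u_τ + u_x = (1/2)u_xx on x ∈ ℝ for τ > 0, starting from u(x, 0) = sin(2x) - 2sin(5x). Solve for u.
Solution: Change to a moving frame: let η = x - τ, σ = τ and write u(x,τ) = w(η,σ).
By the chain rule u_τ = w_σ - w_η, u_x = w_η, u_xx = w_ηη.
Then u_τ + u_x = w_σ: the advection term cancels and the PDE becomes the heat equation w_σ = (1/2)w_ηη on η ∈ ℝ.
Initial data: w(η,0) = u(η,0) = sin(2η) - 2sin(5η).
On η ∈ ℝ each mode satisfies (sin(nη))″ = -n² sin(nη), so exp(-n²σ/2) sin(nη) solves the heat equation; by superposition w(η,σ) = Σ c_n exp(-n²σ/2) sin(nη).
Reading off the coefficients: c_2=1, c_5=-2, so w(η,σ) = exp(-2σ)sin(2η) - 2exp(-25σ/2)sin(5η).
Substituting back η = x - τ, σ = τ: u(x,τ) = w(x - τ, τ).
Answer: u(x, τ) = exp(-2τ)sin(2x - 2τ) - 2exp(-25τ/2)sin(5x - 5τ)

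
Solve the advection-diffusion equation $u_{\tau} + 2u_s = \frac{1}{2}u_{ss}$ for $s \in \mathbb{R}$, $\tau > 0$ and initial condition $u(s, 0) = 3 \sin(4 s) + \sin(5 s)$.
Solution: Change to a moving frame: let $\eta = s - 2\tau$, $\sigma = \tau$ and write $u(s,\tau) = w(\eta,\sigma)$.
By the chain rule $u_{\tau} = w_{\sigma} - 2w_{\eta}$, $u_s = w_{\eta}$, $u_{ss} = w_{\eta\eta}$.
Then $u_{\tau} + 2u_s = w_{\sigma}$: the advection term cancels and the PDE becomes the heat equation $w_{\sigma} = \frac{1}{2}w_{\eta\eta}$ on $\eta \in \mathbb{R}$.
Initial data: $w(\eta,0) = u(\eta,0) = 3 \sin(4 \eta) + \sin(5 \eta)$.
On $\eta \in \mathbb{R}$ each mode satisfies $(\sin(n\eta))'' = -n^2 \sin(n\eta)$, so $e^{-n^2\sigma/2} \sin(n\eta)$ solves the heat equation; by superposition $w(\eta,\sigma) = \sum c_n e^{-n^2\sigma/2} \sin(n\eta)$.
Reading off the coefficients: $c_4=3, c_5=1$, so $w(\eta,\sigma) = 3 e^{-8 \sigma} \sin(4 \eta) + e^{-25 \sigma/2} \sin(5 \eta)$.
Substituting back $\eta = s - 2\tau$, $\sigma = \tau$: $u(s,\tau) = w(s - 2\tau, \tau)$.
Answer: $u(s, \tau) = -3 e^{-8 \tau} \sin(8 \tau - 4 s) -  e^{-25 \tau/2} \sin(10 \tau - 5 s)$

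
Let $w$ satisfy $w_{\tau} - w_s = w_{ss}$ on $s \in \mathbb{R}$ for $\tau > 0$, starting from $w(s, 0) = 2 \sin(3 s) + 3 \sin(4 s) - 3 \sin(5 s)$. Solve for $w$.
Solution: Moving frame: $\eta = s + \tau$, $\sigma = \tau$, $w = u(\eta,\sigma)$, so $w_{\tau} = u_{\sigma} + u_{\eta}$ and $w_{ss} = u_{\eta\eta}$.
Hence $w_{\tau} - w_s = u_{\sigma}$ and the PDE becomes the heat equation $u_{\sigma} = u_{\eta\eta}$ on $\eta \in \mathbb{R}$.
Initial data: $u(\eta,0) = w(\eta,0) = 2 \sin(3 \eta) + 3 \sin(4 \eta) - 3 \sin(5 \eta)$. Each mode $\sin(n\eta)$ decays as $e^{-n^2\sigma}$ on $\mathbb{R}$, so $u(\eta,\sigma) = \sum c_n e^{-n^2\sigma} \sin(n\eta)$ with $c_3=2, c_4=3, c_5=-3$: $u(\eta,\sigma) = 2 e^{-9 \sigma} \sin(3 \eta) + 3 e^{-16 \sigma} \sin(4 \eta) - 3 e^{-25 \sigma} \sin(5 \eta)$.
Substituting back: $w(s,\tau) = u(s + \tau, \tau)$.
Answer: $w(s, \tau) = 2 e^{-9 \tau} \sin(3 \tau + 3 s) + 3 e^{-16 \tau} \sin(4 \tau + 4 s) - 3 e^{-25 \tau} \sin(5 \tau + 5 s)$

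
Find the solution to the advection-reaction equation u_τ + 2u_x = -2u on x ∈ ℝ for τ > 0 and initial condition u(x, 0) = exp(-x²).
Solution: Substitute u = exp(-2τ)w, i.e. w = exp(2τ)u.
By the product rule, u_τ = exp(-2τ)(w_τ - 2w), u_x = exp(-2τ)w_x.
Substituting into the PDE and dividing by exp(-2τ): w_τ - 2w + 2w_x = -2w.
The lower-order terms cancel, leaving the standard advection equation w_τ + 2w_x = 0.
Initial data for w: w(x,0) = u(x,0) = exp(-x²).
Solve for w:
  By method of characteristics (waves move right with speed 2):
  Along characteristics x - 2τ = const, w is constant, so w(x,τ) = f(x - 2τ) with f = w(·, 0).
Hence w(x,τ) = exp(-(x - 2τ)²).
Transform back: u(x,τ) = exp(-2τ)w(x,τ).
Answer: u(x, τ) = exp(-2τ)exp(-(x - 2τ)²)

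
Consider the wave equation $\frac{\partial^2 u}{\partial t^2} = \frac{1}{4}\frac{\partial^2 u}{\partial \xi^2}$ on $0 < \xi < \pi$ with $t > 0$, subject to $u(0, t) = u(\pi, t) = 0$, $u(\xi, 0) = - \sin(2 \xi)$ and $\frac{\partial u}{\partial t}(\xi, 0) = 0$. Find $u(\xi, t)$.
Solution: Separating variables: $u = \sum [A_n \cos(\omega_n t) + B_n \sin(\omega_n t)] \sin(n\xi)$, $\omega_n = n/2$. From ICs: $A_2=-1$.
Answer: $u(\xi, t) = - \sin(2 \xi) \cos(t)$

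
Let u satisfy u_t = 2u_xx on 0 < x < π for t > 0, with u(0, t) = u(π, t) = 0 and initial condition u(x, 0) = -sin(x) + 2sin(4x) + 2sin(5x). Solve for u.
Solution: Separating variables: u = Σ c_n exp(-2n²t) sin(nx). From u(x,0) = -sin(x) + 2sin(4x) + 2sin(5x): c_1=-1, c_4=2, c_5=2.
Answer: u(x, t) = -exp(-2t)sin(x) + 2exp(-32t)sin(4x) + 2exp(-50t)sin(5x)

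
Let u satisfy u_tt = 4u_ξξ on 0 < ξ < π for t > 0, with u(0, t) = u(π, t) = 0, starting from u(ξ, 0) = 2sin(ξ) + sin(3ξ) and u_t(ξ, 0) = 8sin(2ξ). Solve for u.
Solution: Separating variables: u = Σ [A_n cos(ω_n t) + B_n sin(ω_n t)] sin(nξ), ω_n = 2n. From ICs (B_n = velocity coefficient / ω_n): A_1=2, A_3=1, B_2=2.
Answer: u(ξ, t) = 2sin(4t)sin(2ξ) + 2sin(ξ)cos(2t) + sin(3ξ)cos(6t)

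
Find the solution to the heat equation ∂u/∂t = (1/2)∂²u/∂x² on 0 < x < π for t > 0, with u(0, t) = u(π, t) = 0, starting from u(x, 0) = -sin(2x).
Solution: Separating variables: u = Σ c_n exp(-n²t/2) sin(nx). From u(x,0) = -sin(2x): c_2=-1.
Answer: u(x, t) = -exp(-2t)sin(2x)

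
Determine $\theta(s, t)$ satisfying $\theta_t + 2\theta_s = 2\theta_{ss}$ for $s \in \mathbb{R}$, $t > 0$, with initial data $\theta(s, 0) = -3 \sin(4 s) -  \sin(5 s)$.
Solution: Moving frame: $\eta = s - 2t$, $\sigma = t$, $\theta = u(\eta,\sigma)$, so $\theta_t = u_{\sigma} - 2u_{\eta}$ and $\theta_{ss} = u_{\eta\eta}$.
Hence $\theta_t + 2\theta_s = u_{\sigma}$ and the PDE becomes the heat equation $u_{\sigma} = 2u_{\eta\eta}$ on $\eta \in \mathbb{R}$.
Initial data: $u(\eta,0) = \theta(\eta,0) = -3 \sin(4 \eta) - \sin(5 \eta)$. Each mode $\sin(n\eta)$ decays as $e^{-2n^2\sigma}$ on $\mathbb{R}$, so $u(\eta,\sigma) = \sum c_n e^{-2n^2\sigma} \sin(n\eta)$ with $c_4=-3, c_5=-1$: $u(\eta,\sigma) = -3 e^{-32 \sigma} \sin(4 \eta) - e^{-50 \sigma} \sin(5 \eta)$.
Substituting back: $\theta(s,t) = u(s - 2t, t)$.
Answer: $\theta(s, t) = -3 e^{-32 t} \sin(4 s - 8 t) -  e^{-50 t} \sin(5 s - 10 t)$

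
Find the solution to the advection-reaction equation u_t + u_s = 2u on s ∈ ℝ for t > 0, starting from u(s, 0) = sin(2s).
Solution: Substitute u = exp(2t)w.
Then u_t = exp(2t)(w_t + 2w), u_s = exp(2t)w_s; substituting and dividing by exp(2t), the lower-order terms cancel: w_t + w_s = 0 (standard advection equation).
Data for w: w(s,0) = u(s,0) = sin(2s).
By characteristics (ds/dt = 1), w(s,t) = f(s - t) with f = w(·, 0).
So w(s,t) = sin(2s - 2t), and u(s,t) = exp(2t)w(s,t).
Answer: u(s, t) = exp(2t)sin(2s - 2t)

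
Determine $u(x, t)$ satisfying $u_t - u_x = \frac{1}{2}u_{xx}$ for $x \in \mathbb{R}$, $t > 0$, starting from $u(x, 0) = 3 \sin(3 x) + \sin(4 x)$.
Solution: Change to a moving frame: let $\eta = x + t$, $\sigma = t$ and write $u(x,t) = w(\eta,\sigma)$.
By the chain rule $u_t = w_{\sigma} + w_{\eta}$, $u_x = w_{\eta}$, $u_{xx} = w_{\eta\eta}$.
Then $u_t - u_x = w_{\sigma}$: the advection term cancels and the PDE becomes the heat equation $w_{\sigma} = \frac{1}{2}w_{\eta\eta}$ on $\eta \in \mathbb{R}$.
Initial data: $w(\eta,0) = u(\eta,0) = 3 \sin(3 \eta) + \sin(4 \eta)$.
On $\eta \in \mathbb{R}$ each mode satisfies $(\sin(n\eta))'' = -n^2 \sin(n\eta)$, so $e^{-n^2\sigma/2} \sin(n\eta)$ solves the heat equation; by superposition $w(\eta,\sigma) = \sum c_n e^{-n^2\sigma/2} \sin(n\eta)$.
Reading off the coefficients: $c_3=3, c_4=1$, so $w(\eta,\sigma) = e^{-8 \sigma} \sin(4 \eta) + 3 e^{-9 \sigma/2} \sin(3 \eta)$.
Substituting back $\eta = x + t$, $\sigma = t$: $u(x,t) = w(x + t, t)$.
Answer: $u(x, t) = e^{-8 t} \sin(4 t + 4 x) + 3 e^{-9 t/2} \sin(3 t + 3 x)$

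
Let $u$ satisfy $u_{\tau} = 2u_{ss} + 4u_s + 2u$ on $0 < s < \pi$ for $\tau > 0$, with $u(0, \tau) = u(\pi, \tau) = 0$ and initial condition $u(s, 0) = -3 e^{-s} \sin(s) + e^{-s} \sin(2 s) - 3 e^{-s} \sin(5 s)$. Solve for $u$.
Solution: Substitute $u = e^{-s}w$.
Then $u_s = e^{-s}(w_s - w)$, $u_{ss} = e^{-s}(w_{ss} - 2w_s + w)$, $u_{\tau} = e^{-s}w_{\tau}$; substituting and dividing by $e^{-s}$, the lower-order terms cancel: $w_{\tau} = 2w_{ss}$ (standard heat equation).
Data for $w$: $w(s,0) = e^{s}u(s,0) = -3 \sin(s) + \sin(2 s) - 3 \sin(5 s)$. The boundary conditions carry over: $w(0,\tau) = w(\pi,\tau) = 0$.
Separating variables: $w = \sum c_n e^{-2n^2\tau} \sin(ns)$. From $w(s,0) = -3 \sin(s) + \sin(2 s) - 3 \sin(5 s)$: $c_1=-3, c_2=1, c_5=-3$.
So $w(s,\tau) = -3 e^{-2 \tau} \sin(s) + e^{-8 \tau} \sin(2 s) - 3 e^{-50 \tau} \sin(5 s)$, and $u(s,\tau) = e^{-s}w(s,\tau)$.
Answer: $u(s, \tau) = -3 e^{-2 \tau} e^{-s} \sin(s) + e^{-8 \tau} e^{-s} \sin(2 s) - 3 e^{-50 \tau} e^{-s} \sin(5 s)$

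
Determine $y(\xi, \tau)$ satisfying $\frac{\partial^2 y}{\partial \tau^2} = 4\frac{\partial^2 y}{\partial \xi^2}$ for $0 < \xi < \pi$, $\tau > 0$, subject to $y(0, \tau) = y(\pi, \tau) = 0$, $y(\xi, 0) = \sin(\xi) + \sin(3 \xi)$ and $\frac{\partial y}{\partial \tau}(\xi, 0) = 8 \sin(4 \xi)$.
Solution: Using separation of variables $y = X(\xi)T(\tau)$:
Eigenfunctions: $\sin(n\xi)$, $n = 1, 2, 3, \ldots$
General solution: $y(\xi, \tau) = \sum [A_n \cos(2n \tau) + B_n \sin(2n \tau)] \sin(n\xi)$
From $y(\xi,0) = \sin(\xi) + \sin(3 \xi)$: $A_1=1, A_3=1$. From $y_{\tau}(\xi,0) = 8 \sin(4 \xi)$, using $y_{\tau}(\xi,0) = \sum \omega_n B_n \sin(n\xi)$ with $\omega_n = 2n$: $B_4 = 8/8 = 1$.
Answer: $y(\xi, \tau) = \sin(8 \tau) \sin(4 \xi) + \sin(\xi) \cos(2 \tau) + \sin(3 \xi) \cos(6 \tau)$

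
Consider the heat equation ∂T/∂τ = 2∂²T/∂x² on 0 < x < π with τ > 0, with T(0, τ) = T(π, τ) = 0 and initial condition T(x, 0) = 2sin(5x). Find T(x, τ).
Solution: Separating variables: T = Σ c_n exp(-2n²τ) sin(nx). From T(x,0) = 2sin(5x): c_5=2.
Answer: T(x, τ) = 2exp(-50τ)sin(5x)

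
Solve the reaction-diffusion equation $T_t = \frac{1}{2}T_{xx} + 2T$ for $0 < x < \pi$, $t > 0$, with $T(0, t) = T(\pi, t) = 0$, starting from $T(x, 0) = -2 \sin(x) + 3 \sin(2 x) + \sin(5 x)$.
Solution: Substitute $T = e^{2t}u$, i.e. $u = e^{-2t}T$.
By the product rule, $T_t = e^{2t}(u_t + 2u)$, $T_{xx} = e^{2t}u_{xx}$.
Substituting into the PDE and dividing by $e^{2t}$: $u_t + 2u = \frac{1}{2}u_{xx} + 2u$.
The lower-order terms cancel, leaving the standard heat equation $u_t = \frac{1}{2}u_{xx}$.
Initial data for $u$: $u(x,0) = T(x,0) = -2 \sin(x) + 3 \sin(2 x) + \sin(5 x)$. The boundary conditions carry over: $u(0,t) = u(\pi,t) = 0$.
Solve for $u$:
  Using separation of variables $u = X(x)G(t)$:
  Eigenfunctions: $\sin(nx)$, $n = 1, 2, 3, \ldots$
  General solution: $u(x, t) = \sum c_n \sin(nx) e^{-n^2 t/2}$
  Matching $u(x,0) = -2 \sin(x) + 3 \sin(2 x) + \sin(5 x)$ term by term: $c_1=-2, c_2=3, c_5=1$.
Hence $u(x,t) = 3 e^{-2 t} \sin(2 x) - 2 e^{-t/2} \sin(x) + e^{-25 t/2} \sin(5 x)$.
Transform back: $T(x,t) = e^{2t}u(x,t)$.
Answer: $T(x, t) = -2 e^{3 t/2} \sin(x) + 3 \sin(2 x) + e^{-21 t/2} \sin(5 x)$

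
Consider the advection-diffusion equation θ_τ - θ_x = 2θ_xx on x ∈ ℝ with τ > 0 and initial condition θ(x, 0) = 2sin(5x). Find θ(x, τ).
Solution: Moving frame: η = x + τ, σ = τ, θ = u(η,σ), so θ_τ = u_σ + u_η and θ_xx = u_ηη.
Hence θ_τ - θ_x = u_σ and the PDE becomes the heat equation u_σ = 2u_ηη on η ∈ ℝ.
Initial data: u(η,0) = θ(η,0) = 2sin(5η). Each mode sin(nη) decays as exp(-2n²σ) on ℝ, so u(η,σ) = Σ c_n exp(-2n²σ) sin(nη) with c_5=2: u(η,σ) = 2exp(-50σ)sin(5η).
Substituting back: θ(x,τ) = u(x + τ, τ).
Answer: θ(x, τ) = 2exp(-50τ)sin(5x + 5τ)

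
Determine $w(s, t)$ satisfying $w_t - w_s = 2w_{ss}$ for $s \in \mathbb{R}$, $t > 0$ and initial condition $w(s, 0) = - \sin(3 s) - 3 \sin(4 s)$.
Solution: Moving frame: $\eta = s + t$, $\sigma = t$, $w = u(\eta,\sigma)$, so $w_t = u_{\sigma} + u_{\eta}$ and $w_{ss} = u_{\eta\eta}$.
Hence $w_t - w_s = u_{\sigma}$ and the PDE becomes the heat equation $u_{\sigma} = 2u_{\eta\eta}$ on $\eta \in \mathbb{R}$.
Initial data: $u(\eta,0) = w(\eta,0) = - \sin(3 \eta) - 3 \sin(4 \eta)$. Each mode $\sin(n\eta)$ decays as $e^{-2n^2\sigma}$ on $\mathbb{R}$, so $u(\eta,\sigma) = \sum c_n e^{-2n^2\sigma} \sin(n\eta)$ with $c_3=-1, c_4=-3$: $u(\eta,\sigma) = - e^{-18 \sigma} \sin(3 \eta) - 3 e^{-32 \sigma} \sin(4 \eta)$.
Substituting back: $w(s,t) = u(s + t, t)$.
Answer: $w(s, t) = - e^{-18 t} \sin(3 s + 3 t) - 3 e^{-32 t} \sin(4 s + 4 t)$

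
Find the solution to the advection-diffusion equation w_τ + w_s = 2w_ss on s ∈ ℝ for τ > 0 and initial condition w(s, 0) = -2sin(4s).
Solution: Moving frame: η = s - τ, σ = τ, w = u(η,σ), so w_τ = u_σ - u_η and w_ss = u_ηη.
Hence w_τ + w_s = u_σ and the PDE becomes the heat equation u_σ = 2u_ηη on η ∈ ℝ.
Initial data: u(η,0) = w(η,0) = -2sin(4η). Each mode sin(nη) decays as exp(-2n²σ) on ℝ, so u(η,σ) = Σ c_n exp(-2n²σ) sin(nη) with c_4=-2: u(η,σ) = -2exp(-32σ)sin(4η).
Substituting back: w(s,τ) = u(s - τ, τ).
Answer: w(s, τ) = -2exp(-32τ)sin(4s - 4τ)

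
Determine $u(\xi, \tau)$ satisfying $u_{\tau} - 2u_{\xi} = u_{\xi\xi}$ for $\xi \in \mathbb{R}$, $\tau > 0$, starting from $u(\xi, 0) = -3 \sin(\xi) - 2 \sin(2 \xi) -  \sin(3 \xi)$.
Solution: Moving frame: $\eta = \xi + 2\tau$, $\sigma = \tau$, $u = w(\eta,\sigma)$, so $u_{\tau} = w_{\sigma} + 2w_{\eta}$ and $u_{\xi\xi} = w_{\eta\eta}$.
Hence $u_{\tau} - 2u_{\xi} = w_{\sigma}$ and the PDE becomes the heat equation $w_{\sigma} = w_{\eta\eta}$ on $\eta \in \mathbb{R}$.
Initial data: $w(\eta,0) = u(\eta,0) = -3 \sin(\eta) - 2 \sin(2 \eta) - \sin(3 \eta)$. Each mode $\sin(n\eta)$ decays as $e^{-n^2\sigma}$ on $\mathbb{R}$, so $w(\eta,\sigma) = \sum c_n e^{-n^2\sigma} \sin(n\eta)$ with $c_1=-3, c_2=-2, c_3=-1$: $w(\eta,\sigma) = -3 e^{-\sigma} \sin(\eta) - 2 e^{-4 \sigma} \sin(2 \eta) - e^{-9 \sigma} \sin(3 \eta)$.
Substituting back: $u(\xi,\tau) = w(\xi + 2\tau, \tau)$.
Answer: $u(\xi, \tau) = -3 e^{-\tau} \sin(2 \tau + \xi) - 2 e^{-4 \tau} \sin(4 \tau + 2 \xi) -  e^{-9 \tau} \sin(6 \tau + 3 \xi)$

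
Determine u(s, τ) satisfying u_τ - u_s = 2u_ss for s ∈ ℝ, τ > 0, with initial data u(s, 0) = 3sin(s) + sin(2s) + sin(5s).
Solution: Change to a moving frame: let η = s + τ, σ = τ and write u(s,τ) = w(η,σ).
By the chain rule u_τ = w_σ + w_η, u_s = w_η, u_ss = w_ηη.
Then u_τ - u_s = w_σ: the advection term cancels and the PDE becomes the heat equation w_σ = 2w_ηη on η ∈ ℝ.
Initial data: w(η,0) = u(η,0) = 3sin(η) + sin(2η) + sin(5η).
On η ∈ ℝ each mode satisfies (sin(nη))″ = -n² sin(nη), so exp(-2n²σ) sin(nη) solves the heat equation; by superposition w(η,σ) = Σ c_n exp(-2n²σ) sin(nη).
Reading off the coefficients: c_1=3, c_2=1, c_5=1, so w(η,σ) = 3exp(-2σ)sin(η) + exp(-8σ)sin(2η) + exp(-50σ)sin(5η).
Substituting back η = s + τ, σ = τ: u(s,τ) = w(s + τ, τ).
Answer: u(s, τ) = 3exp(-2τ)sin(s + τ) + exp(-8τ)sin(2s + 2τ) + exp(-50τ)sin(5s + 5τ)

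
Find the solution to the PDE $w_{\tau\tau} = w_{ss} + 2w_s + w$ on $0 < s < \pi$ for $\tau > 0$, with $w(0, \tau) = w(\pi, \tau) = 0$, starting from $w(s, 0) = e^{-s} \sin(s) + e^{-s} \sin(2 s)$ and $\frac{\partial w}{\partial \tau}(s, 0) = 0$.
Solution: Substitute $w = e^{-s}u$.
Then $w_s = e^{-s}(u_s - u)$, $w_{ss} = e^{-s}(u_{ss} - 2u_s + u)$, $w_{\tau\tau} = e^{-s}u_{\tau\tau}$; substituting and dividing by $e^{-s}$, the lower-order terms cancel: $u_{\tau\tau} = u_{ss}$ (standard wave equation).
Data for $u$: $u(s,0) = e^{s}w(s,0) = \sin(s) + \sin(2 s)$; $u_{\tau}(s,0) = e^{s}w_{\tau}(s,0) = 0$. The boundary conditions carry over: $u(0,\tau) = u(\pi,\tau) = 0$.
Separating variables: $u = \sum [A_n \cos(\omega_n \tau) + B_n \sin(\omega_n \tau)] \sin(ns)$, $\omega_n = n$. From ICs: $A_1=1, A_2=1$.
So $u(s,\tau) = \sin(s) \cos(\tau) + \sin(2 s) \cos(2 \tau)$, and $w(s,\tau) = e^{-s}u(s,\tau)$.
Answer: $w(s, \tau) = e^{-s} \sin(s) \cos(\tau) + e^{-s} \sin(2 s) \cos(2 \tau)$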